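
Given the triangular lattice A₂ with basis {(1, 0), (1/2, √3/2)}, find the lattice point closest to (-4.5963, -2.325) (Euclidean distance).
(-4.5, -2.598)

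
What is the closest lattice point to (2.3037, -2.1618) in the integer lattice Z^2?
(2, -2)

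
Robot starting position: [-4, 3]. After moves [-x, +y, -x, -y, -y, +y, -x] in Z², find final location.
(-7, 3)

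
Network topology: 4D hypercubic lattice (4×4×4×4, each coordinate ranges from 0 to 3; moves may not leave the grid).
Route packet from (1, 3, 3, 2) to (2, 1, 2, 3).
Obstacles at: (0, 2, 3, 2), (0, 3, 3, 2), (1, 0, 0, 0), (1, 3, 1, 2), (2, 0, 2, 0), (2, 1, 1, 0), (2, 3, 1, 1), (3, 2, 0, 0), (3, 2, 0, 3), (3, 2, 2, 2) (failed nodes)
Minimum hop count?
5
(one shortest path: (1, 3, 3, 2) → (2, 3, 3, 2) → (2, 2, 3, 2) → (2, 1, 3, 2) → (2, 1, 2, 2) → (2, 1, 2, 3))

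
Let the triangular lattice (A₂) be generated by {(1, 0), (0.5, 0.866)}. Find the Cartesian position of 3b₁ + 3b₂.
(4.5, 2.598)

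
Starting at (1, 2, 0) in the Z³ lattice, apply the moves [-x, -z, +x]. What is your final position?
(1, 2, -1)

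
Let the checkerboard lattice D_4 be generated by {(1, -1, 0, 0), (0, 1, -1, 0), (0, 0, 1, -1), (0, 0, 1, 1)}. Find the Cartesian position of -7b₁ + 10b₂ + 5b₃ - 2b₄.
(-7, 17, -7, -7)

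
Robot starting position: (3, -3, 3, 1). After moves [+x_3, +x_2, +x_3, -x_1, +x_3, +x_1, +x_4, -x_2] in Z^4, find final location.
(3, -3, 6, 2)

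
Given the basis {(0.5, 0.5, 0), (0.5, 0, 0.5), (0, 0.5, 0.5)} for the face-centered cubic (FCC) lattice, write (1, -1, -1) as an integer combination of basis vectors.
b₁ + b₂ - 3b₃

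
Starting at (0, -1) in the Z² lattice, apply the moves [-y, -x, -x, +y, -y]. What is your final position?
(-2, -2)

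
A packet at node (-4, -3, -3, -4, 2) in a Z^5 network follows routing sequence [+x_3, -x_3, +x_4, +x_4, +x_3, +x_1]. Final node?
(-3, -3, -2, -2, 2)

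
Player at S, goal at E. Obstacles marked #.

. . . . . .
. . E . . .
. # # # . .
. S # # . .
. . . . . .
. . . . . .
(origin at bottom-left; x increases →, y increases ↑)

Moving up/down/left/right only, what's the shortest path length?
5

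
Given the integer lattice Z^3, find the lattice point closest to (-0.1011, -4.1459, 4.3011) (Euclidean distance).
(0, -4, 4)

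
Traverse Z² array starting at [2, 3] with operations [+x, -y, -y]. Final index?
(3, 1)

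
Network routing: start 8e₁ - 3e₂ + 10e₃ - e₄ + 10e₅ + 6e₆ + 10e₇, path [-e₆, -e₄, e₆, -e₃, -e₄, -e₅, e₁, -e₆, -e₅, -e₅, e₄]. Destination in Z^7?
(9, -3, 9, -2, 7, 5, 10)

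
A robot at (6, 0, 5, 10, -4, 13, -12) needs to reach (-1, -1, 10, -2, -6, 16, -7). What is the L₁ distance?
35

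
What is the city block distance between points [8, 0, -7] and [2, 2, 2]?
17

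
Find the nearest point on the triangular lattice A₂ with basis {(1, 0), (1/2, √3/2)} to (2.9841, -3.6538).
(3, -3.464)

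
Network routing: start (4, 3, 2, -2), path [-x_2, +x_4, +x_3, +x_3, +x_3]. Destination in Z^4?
(4, 2, 5, -1)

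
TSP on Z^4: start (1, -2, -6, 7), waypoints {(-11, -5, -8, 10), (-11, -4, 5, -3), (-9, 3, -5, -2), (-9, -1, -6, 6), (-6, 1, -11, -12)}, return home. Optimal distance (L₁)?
126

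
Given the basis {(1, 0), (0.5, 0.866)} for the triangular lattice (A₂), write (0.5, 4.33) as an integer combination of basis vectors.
-2b₁ + 5b₂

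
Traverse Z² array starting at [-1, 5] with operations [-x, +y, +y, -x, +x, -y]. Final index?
(-2, 6)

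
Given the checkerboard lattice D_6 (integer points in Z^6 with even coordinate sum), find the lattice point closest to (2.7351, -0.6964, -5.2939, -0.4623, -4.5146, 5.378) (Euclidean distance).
(3, -1, -5, 0, -4, 5)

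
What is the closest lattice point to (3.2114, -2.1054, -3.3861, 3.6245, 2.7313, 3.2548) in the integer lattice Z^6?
(3, -2, -3, 4, 3, 3)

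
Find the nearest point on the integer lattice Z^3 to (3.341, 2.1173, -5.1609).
(3, 2, -5)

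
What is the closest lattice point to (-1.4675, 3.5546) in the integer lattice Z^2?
(-1, 4)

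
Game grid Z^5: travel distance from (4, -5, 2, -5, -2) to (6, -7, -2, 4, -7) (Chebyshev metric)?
9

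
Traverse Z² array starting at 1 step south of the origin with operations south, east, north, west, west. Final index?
(-1, -1)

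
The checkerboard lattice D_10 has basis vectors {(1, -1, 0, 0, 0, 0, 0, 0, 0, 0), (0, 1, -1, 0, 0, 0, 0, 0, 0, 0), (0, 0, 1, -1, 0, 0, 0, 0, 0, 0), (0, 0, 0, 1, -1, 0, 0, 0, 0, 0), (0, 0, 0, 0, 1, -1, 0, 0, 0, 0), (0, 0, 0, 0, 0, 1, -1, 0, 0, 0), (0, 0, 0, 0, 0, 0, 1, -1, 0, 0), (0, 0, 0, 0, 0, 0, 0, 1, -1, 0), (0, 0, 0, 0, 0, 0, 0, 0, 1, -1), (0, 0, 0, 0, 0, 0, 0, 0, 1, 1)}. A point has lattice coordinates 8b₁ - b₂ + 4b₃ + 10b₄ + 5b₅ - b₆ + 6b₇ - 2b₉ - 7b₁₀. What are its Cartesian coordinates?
(8, -9, 5, 6, -5, -6, 7, -6, -9, -5)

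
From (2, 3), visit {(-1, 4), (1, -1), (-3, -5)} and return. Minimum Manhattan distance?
28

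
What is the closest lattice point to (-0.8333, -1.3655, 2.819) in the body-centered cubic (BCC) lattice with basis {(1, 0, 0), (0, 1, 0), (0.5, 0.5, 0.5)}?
(-1, -1, 3)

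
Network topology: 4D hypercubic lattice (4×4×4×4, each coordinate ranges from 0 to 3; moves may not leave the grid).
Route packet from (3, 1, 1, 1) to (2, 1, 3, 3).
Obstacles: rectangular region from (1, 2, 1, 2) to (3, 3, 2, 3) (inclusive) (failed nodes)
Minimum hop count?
5
(one shortest path: (3, 1, 1, 1) → (2, 1, 1, 1) → (2, 1, 2, 1) → (2, 1, 3, 1) → (2, 1, 3, 2) → (2, 1, 3, 3))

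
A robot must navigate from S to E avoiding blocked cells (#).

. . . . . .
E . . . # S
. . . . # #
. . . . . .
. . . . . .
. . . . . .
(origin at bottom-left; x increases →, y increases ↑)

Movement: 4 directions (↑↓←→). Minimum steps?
7
(one shortest path: (5, 4) → (5, 5) → (4, 5) → (3, 5) → (2, 5) → (1, 5) → (0, 5) → (0, 4))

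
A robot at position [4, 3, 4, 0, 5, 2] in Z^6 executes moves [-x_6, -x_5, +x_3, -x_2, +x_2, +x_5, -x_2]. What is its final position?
(4, 2, 5, 0, 5, 1)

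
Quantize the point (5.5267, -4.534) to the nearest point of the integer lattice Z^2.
(6, -5)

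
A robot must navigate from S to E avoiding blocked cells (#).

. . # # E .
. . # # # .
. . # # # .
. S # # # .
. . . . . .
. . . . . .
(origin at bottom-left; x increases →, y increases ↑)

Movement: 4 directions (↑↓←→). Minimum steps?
10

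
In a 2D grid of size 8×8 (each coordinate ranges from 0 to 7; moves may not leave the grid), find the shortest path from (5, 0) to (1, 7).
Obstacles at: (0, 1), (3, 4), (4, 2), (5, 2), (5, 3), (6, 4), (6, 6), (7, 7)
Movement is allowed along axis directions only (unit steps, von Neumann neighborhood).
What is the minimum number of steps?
11
(one shortest path: (5, 0) → (4, 0) → (3, 0) → (2, 0) → (1, 0) → (1, 1) → (1, 2) → (1, 3) → (1, 4) → (1, 5) → (1, 6) → (1, 7))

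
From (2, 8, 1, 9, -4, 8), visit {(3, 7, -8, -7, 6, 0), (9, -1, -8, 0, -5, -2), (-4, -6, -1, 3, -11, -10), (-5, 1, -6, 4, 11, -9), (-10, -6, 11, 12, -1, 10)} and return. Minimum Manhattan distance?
258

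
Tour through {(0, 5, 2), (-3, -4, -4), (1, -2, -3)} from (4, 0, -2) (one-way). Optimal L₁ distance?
31
(one optimal route: (4, 0, -2) → (1, -2, -3) → (-3, -4, -4) → (0, 5, 2))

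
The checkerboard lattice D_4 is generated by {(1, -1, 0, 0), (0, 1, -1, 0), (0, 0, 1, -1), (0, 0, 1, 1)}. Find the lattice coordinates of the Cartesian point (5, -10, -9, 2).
5b₁ - 5b₂ - 8b₃ - 6b₄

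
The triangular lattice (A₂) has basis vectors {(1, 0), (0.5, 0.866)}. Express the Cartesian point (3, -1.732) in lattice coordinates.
4b₁ - 2b₂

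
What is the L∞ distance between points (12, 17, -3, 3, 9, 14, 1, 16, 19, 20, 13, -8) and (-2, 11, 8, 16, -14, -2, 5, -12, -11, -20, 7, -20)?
40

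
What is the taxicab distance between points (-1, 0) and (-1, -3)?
3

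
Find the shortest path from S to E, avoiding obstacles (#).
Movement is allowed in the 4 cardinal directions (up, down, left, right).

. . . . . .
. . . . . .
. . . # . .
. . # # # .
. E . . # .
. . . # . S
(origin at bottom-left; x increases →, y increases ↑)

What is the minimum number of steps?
11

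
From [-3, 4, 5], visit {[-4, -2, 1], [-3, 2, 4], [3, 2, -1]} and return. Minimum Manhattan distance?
38
(one optimal route: (-3, 4, 5) → (-4, -2, 1) → (3, 2, -1) → (-3, 2, 4) → (-3, 4, 5))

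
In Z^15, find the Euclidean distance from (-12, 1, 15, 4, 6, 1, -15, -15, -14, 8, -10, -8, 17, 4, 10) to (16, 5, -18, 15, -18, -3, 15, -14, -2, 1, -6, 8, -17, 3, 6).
71.7008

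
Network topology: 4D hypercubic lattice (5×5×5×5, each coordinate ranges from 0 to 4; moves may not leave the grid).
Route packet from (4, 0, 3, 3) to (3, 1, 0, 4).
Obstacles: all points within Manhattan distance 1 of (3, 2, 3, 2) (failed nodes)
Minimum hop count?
6
(one shortest path: (4, 0, 3, 3) → (3, 0, 3, 3) → (3, 1, 3, 3) → (3, 1, 2, 3) → (3, 1, 1, 3) → (3, 1, 0, 3) → (3, 1, 0, 4))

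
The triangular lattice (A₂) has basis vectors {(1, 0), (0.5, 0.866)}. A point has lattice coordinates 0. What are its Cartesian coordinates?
(0, 0)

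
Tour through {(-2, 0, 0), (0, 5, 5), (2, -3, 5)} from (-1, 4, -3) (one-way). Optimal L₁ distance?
30
(one optimal route: (-1, 4, -3) → (-2, 0, 0) → (0, 5, 5) → (2, -3, 5))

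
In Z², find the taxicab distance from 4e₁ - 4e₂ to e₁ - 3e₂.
4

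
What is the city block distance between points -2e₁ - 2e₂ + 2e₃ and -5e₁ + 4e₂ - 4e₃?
15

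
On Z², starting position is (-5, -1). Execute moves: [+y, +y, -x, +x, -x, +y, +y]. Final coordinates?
(-6, 3)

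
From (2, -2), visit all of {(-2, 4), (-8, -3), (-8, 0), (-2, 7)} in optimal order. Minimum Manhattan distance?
27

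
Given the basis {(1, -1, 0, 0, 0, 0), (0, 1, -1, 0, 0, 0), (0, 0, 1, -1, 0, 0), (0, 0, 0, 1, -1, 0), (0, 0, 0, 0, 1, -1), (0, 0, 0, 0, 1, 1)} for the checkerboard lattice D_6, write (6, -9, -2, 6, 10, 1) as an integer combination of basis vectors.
6b₁ - 3b₂ - 5b₃ + b₄ + 5b₅ + 6b₆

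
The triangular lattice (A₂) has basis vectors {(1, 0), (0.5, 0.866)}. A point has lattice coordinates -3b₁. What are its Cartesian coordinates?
(-3, 0)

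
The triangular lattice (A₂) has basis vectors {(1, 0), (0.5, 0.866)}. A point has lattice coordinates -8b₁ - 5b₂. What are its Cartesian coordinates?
(-10.5, -4.33)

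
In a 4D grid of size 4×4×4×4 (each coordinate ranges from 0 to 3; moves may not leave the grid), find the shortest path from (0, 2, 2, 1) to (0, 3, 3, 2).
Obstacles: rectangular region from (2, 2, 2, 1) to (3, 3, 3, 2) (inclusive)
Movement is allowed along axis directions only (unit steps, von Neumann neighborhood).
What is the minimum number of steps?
3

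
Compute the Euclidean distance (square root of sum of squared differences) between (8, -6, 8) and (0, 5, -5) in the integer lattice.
18.8149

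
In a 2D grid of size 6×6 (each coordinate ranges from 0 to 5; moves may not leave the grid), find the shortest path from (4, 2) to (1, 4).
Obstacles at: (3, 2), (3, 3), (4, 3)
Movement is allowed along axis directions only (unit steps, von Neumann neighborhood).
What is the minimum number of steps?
7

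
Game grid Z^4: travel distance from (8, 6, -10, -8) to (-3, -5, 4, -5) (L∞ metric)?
14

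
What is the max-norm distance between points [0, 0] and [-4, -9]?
9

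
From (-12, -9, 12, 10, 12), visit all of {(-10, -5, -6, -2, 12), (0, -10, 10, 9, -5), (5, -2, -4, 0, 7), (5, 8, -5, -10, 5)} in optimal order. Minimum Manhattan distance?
142
(one optimal route: (-12, -9, 12, 10, 12) → (0, -10, 10, 9, -5) → (-10, -5, -6, -2, 12) → (5, -2, -4, 0, 7) → (5, 8, -5, -10, 5))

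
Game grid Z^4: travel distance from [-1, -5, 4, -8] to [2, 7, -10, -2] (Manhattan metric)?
35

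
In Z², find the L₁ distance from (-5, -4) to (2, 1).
12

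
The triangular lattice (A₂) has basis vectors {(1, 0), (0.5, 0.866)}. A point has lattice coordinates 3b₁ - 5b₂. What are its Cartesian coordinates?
(0.5, -4.33)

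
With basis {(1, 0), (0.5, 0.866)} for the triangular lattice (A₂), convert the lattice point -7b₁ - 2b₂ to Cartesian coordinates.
(-8, -1.732)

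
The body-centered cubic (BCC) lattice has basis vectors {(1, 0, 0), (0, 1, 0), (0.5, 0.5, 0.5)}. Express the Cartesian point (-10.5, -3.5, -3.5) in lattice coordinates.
-7b₁ - 7b₃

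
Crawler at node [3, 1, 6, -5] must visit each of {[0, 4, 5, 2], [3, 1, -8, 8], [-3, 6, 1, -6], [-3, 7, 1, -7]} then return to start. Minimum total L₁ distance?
90
(one optimal route: (3, 1, 6, -5) → (3, 1, -8, 8) → (0, 4, 5, 2) → (-3, 6, 1, -6) → (-3, 7, 1, -7) → (3, 1, 6, -5))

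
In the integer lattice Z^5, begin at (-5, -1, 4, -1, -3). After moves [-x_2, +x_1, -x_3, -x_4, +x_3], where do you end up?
(-4, -2, 4, -2, -3)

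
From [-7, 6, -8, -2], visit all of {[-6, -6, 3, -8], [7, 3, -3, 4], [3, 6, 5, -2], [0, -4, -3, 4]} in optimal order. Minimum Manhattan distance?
84
(one optimal route: (-7, 6, -8, -2) → (3, 6, 5, -2) → (7, 3, -3, 4) → (0, -4, -3, 4) → (-6, -6, 3, -8))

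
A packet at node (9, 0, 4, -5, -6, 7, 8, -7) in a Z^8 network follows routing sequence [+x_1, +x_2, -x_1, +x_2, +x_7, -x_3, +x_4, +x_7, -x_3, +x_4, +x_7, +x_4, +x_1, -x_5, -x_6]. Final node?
(10, 2, 2, -2, -7, 6, 11, -7)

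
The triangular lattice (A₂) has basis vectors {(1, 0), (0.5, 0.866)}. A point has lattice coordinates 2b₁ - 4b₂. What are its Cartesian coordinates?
(0, -3.464)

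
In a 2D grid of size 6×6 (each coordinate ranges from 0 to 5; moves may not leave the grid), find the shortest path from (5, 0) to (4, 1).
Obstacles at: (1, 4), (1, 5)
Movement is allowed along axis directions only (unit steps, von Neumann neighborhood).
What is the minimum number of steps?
2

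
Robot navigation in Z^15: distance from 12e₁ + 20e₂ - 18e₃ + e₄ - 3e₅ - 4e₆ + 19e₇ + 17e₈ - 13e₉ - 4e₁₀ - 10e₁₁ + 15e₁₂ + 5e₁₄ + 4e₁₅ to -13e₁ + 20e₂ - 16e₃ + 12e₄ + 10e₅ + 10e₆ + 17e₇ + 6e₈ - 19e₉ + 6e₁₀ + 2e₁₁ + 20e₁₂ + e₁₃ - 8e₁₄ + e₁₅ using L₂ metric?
41.5211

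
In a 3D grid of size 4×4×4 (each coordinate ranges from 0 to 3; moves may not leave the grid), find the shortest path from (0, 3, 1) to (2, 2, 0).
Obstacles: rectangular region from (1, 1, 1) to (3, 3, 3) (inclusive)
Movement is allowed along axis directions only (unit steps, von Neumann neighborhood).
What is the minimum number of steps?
4
(one shortest path: (0, 3, 1) → (0, 2, 1) → (0, 2, 0) → (1, 2, 0) → (2, 2, 0))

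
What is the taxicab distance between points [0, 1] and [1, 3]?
3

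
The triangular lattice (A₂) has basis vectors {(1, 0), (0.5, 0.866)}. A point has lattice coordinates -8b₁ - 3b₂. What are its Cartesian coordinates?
(-9.5, -2.598)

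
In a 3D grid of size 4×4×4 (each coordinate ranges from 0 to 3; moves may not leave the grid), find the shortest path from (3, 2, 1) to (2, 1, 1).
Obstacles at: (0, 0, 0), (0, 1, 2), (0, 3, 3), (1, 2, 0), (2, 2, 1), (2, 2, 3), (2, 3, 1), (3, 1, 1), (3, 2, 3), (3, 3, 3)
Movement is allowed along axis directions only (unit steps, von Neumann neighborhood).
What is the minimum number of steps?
4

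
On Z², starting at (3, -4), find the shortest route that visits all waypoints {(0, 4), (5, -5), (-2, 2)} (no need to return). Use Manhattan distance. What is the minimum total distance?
21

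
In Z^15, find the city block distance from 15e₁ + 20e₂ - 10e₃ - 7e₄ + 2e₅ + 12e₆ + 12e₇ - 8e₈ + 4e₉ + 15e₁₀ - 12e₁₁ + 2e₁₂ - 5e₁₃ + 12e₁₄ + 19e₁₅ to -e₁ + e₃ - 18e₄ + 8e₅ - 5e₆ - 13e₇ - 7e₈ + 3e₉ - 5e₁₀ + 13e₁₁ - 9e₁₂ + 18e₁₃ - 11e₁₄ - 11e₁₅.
240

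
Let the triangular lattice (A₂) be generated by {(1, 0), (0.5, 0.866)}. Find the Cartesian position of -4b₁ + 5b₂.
(-1.5, 4.33)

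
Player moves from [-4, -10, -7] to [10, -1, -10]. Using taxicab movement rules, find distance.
26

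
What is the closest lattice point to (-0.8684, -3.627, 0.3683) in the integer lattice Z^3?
(-1, -4, 0)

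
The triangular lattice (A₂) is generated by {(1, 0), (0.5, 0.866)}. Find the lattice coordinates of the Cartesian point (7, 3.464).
5b₁ + 4b₂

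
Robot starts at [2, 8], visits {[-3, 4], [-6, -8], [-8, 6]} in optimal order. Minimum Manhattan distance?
32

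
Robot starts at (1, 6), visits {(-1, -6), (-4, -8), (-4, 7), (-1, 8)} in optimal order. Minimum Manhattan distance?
28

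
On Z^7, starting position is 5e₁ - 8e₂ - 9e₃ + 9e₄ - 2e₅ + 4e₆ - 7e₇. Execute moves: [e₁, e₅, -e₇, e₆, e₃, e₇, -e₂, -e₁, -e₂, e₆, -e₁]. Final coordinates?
(4, -10, -8, 9, -1, 6, -7)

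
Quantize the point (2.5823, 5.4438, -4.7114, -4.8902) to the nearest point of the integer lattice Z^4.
(3, 5, -5, -5)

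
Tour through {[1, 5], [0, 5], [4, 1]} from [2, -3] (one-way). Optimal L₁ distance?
14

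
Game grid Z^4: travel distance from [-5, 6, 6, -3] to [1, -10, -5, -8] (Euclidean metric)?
20.9284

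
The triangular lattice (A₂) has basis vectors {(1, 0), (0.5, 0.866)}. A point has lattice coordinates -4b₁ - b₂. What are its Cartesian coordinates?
(-4.5, -0.866)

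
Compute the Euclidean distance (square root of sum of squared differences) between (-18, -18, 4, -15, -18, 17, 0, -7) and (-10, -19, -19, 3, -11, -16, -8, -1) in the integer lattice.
46.4327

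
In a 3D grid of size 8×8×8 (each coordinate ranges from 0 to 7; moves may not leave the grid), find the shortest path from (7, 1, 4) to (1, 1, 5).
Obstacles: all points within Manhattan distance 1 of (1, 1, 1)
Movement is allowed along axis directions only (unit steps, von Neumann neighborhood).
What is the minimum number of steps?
7
(one shortest path: (7, 1, 4) → (6, 1, 4) → (5, 1, 4) → (4, 1, 4) → (3, 1, 4) → (2, 1, 4) → (1, 1, 4) → (1, 1, 5))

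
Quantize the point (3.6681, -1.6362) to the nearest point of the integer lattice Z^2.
(4, -2)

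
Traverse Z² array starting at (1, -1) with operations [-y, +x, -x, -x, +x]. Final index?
(1, -2)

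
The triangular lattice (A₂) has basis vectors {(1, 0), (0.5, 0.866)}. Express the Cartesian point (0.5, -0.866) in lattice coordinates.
b₁ - b₂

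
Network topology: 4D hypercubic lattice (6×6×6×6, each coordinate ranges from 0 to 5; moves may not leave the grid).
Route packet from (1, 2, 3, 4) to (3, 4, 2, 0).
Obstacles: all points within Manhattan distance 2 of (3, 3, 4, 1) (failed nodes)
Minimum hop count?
9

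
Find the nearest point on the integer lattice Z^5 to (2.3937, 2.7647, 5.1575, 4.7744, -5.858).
(2, 3, 5, 5, -6)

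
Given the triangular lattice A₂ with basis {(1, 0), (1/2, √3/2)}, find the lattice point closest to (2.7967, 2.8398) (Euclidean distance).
(2.5, 2.598)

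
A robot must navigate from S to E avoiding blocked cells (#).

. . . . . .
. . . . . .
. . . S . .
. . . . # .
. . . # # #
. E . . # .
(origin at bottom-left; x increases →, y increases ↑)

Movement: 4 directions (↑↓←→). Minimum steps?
5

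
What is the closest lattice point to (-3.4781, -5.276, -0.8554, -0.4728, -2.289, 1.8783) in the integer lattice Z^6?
(-3, -5, -1, 0, -2, 2)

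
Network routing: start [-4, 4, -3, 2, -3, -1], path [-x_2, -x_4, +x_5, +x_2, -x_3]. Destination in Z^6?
(-4, 4, -4, 1, -2, -1)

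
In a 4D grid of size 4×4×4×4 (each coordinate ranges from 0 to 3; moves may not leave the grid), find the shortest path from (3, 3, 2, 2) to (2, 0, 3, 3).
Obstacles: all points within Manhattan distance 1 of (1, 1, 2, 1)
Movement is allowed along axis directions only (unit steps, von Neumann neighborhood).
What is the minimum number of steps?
6
(one shortest path: (3, 3, 2, 2) → (2, 3, 2, 2) → (2, 2, 2, 2) → (2, 1, 2, 2) → (2, 0, 2, 2) → (2, 0, 3, 2) → (2, 0, 3, 3))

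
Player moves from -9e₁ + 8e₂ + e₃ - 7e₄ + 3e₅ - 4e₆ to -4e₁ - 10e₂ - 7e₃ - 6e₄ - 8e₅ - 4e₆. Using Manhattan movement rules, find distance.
43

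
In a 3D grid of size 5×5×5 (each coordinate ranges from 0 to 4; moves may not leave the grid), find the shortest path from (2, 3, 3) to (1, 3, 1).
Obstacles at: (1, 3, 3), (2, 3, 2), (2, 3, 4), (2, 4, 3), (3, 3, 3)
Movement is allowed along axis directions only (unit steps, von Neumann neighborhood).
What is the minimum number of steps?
5
(one shortest path: (2, 3, 3) → (2, 2, 3) → (1, 2, 3) → (1, 2, 2) → (1, 3, 2) → (1, 3, 1))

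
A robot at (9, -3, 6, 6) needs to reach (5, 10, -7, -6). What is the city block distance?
42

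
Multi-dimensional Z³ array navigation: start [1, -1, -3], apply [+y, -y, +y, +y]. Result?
(1, 1, -3)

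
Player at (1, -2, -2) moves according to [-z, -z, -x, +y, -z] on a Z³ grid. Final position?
(0, -1, -5)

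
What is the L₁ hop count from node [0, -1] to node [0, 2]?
3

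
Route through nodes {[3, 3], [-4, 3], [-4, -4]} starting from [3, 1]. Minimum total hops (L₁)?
16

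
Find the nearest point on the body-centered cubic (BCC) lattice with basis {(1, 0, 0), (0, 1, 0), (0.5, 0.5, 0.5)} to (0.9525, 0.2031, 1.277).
(1, 0, 1)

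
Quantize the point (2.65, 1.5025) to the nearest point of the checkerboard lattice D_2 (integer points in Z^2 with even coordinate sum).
(3, 1)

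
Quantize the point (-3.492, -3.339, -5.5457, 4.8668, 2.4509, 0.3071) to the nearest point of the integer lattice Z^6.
(-3, -3, -6, 5, 2, 0)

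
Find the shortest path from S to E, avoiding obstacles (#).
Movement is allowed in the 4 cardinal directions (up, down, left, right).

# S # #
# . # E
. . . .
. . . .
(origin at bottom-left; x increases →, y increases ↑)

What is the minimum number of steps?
5
(one shortest path: (1, 3) → (1, 2) → (1, 1) → (2, 1) → (3, 1) → (3, 2))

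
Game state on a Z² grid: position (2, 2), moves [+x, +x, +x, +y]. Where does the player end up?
(5, 3)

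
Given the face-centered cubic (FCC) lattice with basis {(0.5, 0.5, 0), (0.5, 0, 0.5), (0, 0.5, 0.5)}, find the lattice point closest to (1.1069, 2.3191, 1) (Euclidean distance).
(1, 2, 1)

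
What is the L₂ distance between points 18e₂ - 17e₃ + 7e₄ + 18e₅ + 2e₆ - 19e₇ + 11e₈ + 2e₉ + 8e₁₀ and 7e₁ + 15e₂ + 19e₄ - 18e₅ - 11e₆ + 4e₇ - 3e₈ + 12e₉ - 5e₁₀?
54.3139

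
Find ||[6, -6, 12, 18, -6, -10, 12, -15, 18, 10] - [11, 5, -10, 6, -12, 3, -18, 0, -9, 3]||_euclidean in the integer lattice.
53.6843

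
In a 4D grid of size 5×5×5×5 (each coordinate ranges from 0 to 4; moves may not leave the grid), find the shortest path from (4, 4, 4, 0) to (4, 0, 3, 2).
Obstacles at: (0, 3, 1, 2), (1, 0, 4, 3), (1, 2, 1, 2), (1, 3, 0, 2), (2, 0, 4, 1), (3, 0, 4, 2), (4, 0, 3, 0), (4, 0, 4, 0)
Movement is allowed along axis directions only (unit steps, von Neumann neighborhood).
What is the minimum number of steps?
7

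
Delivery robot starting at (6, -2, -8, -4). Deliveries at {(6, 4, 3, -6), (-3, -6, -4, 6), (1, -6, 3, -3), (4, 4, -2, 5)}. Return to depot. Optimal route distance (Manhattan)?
98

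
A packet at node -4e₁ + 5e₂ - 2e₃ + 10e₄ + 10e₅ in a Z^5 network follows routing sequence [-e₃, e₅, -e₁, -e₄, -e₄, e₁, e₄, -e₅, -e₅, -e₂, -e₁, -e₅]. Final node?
(-5, 4, -3, 9, 8)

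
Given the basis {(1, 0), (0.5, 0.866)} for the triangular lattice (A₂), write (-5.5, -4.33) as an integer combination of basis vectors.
-3b₁ - 5b₂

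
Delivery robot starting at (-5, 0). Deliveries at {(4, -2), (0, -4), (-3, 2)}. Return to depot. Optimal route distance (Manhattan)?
30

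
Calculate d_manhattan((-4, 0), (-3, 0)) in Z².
1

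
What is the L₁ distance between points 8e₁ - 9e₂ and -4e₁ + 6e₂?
27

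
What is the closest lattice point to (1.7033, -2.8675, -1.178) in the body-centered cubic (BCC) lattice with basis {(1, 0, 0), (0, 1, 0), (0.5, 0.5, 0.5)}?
(2, -3, -1)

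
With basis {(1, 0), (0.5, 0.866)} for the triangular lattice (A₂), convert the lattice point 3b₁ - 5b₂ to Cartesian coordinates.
(0.5, -4.33)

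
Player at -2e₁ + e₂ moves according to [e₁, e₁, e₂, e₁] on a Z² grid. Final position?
(1, 2)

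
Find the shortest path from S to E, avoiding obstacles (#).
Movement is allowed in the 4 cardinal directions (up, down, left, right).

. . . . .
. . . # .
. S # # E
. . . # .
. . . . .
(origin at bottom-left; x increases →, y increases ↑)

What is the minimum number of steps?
7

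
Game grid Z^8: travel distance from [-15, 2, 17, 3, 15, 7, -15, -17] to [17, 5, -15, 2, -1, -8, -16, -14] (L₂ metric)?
50.4876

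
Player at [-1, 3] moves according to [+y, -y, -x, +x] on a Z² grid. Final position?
(-1, 3)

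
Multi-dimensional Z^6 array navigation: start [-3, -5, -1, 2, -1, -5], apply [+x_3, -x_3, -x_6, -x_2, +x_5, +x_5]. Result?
(-3, -6, -1, 2, 1, -6)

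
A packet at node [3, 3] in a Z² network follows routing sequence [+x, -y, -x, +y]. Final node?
(3, 3)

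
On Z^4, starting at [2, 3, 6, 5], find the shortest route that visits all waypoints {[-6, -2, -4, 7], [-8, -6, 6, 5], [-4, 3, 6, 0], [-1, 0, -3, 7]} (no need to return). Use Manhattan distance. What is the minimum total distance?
55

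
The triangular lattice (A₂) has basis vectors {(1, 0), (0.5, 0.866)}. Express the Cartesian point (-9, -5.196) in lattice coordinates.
-6b₁ - 6b₂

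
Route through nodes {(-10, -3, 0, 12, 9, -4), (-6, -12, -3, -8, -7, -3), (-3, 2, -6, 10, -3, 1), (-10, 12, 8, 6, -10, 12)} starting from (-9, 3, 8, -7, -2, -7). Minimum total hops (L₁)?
182
(one optimal route: (-9, 3, 8, -7, -2, -7) → (-6, -12, -3, -8, -7, -3) → (-10, -3, 0, 12, 9, -4) → (-3, 2, -6, 10, -3, 1) → (-10, 12, 8, 6, -10, 12))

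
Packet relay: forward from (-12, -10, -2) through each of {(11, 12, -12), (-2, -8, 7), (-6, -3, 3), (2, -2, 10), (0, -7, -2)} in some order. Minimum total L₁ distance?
99
(one optimal route: (-12, -10, -2) → (-6, -3, 3) → (2, -2, 10) → (-2, -8, 7) → (0, -7, -2) → (11, 12, -12))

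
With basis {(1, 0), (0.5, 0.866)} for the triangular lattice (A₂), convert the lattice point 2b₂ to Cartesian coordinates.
(1, 1.732)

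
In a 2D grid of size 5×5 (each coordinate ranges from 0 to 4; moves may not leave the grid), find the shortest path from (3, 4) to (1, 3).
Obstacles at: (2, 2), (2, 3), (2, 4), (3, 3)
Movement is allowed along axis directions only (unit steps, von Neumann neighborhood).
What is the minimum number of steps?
9
(one shortest path: (3, 4) → (4, 4) → (4, 3) → (4, 2) → (3, 2) → (3, 1) → (2, 1) → (1, 1) → (1, 2) → (1, 3))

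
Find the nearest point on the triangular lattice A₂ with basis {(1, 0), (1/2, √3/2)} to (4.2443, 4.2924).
(4.5, 4.33)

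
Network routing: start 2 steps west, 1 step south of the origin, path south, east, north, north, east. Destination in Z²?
(0, 0)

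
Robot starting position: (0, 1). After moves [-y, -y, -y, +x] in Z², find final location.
(1, -2)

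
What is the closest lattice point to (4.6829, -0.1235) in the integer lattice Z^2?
(5, 0)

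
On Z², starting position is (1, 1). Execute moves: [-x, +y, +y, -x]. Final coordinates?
(-1, 3)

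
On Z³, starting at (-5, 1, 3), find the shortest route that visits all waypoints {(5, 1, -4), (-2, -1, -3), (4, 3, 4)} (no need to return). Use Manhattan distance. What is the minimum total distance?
32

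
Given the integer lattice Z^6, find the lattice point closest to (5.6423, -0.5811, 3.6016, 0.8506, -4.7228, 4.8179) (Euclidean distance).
(6, -1, 4, 1, -5, 5)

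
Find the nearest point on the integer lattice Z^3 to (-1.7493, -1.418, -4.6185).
(-2, -1, -5)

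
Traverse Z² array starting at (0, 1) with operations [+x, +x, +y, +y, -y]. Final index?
(2, 2)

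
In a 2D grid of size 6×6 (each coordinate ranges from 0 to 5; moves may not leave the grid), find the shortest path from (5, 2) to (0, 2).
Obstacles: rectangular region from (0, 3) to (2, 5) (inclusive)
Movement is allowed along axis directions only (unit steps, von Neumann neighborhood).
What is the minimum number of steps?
5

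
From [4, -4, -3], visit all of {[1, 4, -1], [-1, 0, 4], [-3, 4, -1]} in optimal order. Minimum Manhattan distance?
28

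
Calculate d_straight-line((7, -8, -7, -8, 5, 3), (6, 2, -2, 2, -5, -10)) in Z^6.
22.2486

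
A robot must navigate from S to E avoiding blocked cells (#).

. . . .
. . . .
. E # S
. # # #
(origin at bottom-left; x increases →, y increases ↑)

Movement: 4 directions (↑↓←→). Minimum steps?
4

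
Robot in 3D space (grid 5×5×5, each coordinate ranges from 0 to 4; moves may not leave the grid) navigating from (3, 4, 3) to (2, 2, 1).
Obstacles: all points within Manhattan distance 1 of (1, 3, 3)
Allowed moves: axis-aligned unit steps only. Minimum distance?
5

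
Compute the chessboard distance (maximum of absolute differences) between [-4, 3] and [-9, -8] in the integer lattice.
11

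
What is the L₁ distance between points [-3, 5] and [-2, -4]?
10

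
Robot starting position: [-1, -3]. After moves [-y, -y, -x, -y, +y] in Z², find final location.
(-2, -5)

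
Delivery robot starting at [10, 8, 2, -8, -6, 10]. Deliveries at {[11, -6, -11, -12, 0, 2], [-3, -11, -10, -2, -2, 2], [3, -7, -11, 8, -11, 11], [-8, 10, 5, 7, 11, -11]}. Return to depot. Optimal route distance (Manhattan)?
282
(one optimal route: (10, 8, 2, -8, -6, 10) → (11, -6, -11, -12, 0, 2) → (-3, -11, -10, -2, -2, 2) → (3, -7, -11, 8, -11, 11) → (-8, 10, 5, 7, 11, -11) → (10, 8, 2, -8, -6, 10))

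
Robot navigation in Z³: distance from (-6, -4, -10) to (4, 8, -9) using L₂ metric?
15.6525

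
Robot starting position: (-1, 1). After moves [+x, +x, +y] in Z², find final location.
(1, 2)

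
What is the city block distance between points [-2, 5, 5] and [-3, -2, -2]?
15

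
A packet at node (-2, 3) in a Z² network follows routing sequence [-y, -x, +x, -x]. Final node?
(-3, 2)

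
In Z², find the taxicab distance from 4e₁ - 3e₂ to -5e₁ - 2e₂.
10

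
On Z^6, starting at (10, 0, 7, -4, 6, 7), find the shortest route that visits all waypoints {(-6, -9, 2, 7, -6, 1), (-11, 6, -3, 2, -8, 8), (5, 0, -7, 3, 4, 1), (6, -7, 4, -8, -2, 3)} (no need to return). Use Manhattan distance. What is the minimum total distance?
148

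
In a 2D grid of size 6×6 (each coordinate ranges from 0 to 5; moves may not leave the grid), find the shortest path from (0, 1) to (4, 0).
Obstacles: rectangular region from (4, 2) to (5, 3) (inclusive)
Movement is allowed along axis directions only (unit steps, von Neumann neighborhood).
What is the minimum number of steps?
5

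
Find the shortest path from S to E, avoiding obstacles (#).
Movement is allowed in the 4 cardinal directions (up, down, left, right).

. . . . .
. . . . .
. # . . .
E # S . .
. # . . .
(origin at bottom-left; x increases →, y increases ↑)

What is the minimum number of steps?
6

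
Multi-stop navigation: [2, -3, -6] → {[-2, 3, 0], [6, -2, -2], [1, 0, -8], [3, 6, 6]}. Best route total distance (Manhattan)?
48
(one optimal route: (2, -3, -6) → (1, 0, -8) → (6, -2, -2) → (-2, 3, 0) → (3, 6, 6))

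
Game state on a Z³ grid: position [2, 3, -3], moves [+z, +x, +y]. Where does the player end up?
(3, 4, -2)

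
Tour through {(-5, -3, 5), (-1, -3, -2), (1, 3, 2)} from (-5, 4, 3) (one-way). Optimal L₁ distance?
31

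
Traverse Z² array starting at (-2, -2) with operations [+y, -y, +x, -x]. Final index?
(-2, -2)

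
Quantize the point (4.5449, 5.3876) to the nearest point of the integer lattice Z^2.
(5, 5)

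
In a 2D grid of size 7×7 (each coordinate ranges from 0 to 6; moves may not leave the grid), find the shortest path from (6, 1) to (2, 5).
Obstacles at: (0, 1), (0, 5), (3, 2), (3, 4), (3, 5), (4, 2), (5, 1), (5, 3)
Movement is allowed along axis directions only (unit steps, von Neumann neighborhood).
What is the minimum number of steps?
10
(one shortest path: (6, 1) → (6, 0) → (5, 0) → (4, 0) → (3, 0) → (2, 0) → (2, 1) → (2, 2) → (2, 3) → (2, 4) → (2, 5))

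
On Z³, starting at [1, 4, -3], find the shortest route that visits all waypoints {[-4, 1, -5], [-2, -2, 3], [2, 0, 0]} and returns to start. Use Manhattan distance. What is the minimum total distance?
40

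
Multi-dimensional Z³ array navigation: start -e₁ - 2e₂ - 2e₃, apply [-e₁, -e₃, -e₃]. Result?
(-2, -2, -4)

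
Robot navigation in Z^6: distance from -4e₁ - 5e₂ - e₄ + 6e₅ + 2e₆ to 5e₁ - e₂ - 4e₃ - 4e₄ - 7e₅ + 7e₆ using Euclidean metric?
17.7764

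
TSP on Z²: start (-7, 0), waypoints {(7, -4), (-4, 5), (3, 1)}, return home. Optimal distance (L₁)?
46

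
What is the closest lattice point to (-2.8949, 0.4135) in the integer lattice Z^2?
(-3, 0)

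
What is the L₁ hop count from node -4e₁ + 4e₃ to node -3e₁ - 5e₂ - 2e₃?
12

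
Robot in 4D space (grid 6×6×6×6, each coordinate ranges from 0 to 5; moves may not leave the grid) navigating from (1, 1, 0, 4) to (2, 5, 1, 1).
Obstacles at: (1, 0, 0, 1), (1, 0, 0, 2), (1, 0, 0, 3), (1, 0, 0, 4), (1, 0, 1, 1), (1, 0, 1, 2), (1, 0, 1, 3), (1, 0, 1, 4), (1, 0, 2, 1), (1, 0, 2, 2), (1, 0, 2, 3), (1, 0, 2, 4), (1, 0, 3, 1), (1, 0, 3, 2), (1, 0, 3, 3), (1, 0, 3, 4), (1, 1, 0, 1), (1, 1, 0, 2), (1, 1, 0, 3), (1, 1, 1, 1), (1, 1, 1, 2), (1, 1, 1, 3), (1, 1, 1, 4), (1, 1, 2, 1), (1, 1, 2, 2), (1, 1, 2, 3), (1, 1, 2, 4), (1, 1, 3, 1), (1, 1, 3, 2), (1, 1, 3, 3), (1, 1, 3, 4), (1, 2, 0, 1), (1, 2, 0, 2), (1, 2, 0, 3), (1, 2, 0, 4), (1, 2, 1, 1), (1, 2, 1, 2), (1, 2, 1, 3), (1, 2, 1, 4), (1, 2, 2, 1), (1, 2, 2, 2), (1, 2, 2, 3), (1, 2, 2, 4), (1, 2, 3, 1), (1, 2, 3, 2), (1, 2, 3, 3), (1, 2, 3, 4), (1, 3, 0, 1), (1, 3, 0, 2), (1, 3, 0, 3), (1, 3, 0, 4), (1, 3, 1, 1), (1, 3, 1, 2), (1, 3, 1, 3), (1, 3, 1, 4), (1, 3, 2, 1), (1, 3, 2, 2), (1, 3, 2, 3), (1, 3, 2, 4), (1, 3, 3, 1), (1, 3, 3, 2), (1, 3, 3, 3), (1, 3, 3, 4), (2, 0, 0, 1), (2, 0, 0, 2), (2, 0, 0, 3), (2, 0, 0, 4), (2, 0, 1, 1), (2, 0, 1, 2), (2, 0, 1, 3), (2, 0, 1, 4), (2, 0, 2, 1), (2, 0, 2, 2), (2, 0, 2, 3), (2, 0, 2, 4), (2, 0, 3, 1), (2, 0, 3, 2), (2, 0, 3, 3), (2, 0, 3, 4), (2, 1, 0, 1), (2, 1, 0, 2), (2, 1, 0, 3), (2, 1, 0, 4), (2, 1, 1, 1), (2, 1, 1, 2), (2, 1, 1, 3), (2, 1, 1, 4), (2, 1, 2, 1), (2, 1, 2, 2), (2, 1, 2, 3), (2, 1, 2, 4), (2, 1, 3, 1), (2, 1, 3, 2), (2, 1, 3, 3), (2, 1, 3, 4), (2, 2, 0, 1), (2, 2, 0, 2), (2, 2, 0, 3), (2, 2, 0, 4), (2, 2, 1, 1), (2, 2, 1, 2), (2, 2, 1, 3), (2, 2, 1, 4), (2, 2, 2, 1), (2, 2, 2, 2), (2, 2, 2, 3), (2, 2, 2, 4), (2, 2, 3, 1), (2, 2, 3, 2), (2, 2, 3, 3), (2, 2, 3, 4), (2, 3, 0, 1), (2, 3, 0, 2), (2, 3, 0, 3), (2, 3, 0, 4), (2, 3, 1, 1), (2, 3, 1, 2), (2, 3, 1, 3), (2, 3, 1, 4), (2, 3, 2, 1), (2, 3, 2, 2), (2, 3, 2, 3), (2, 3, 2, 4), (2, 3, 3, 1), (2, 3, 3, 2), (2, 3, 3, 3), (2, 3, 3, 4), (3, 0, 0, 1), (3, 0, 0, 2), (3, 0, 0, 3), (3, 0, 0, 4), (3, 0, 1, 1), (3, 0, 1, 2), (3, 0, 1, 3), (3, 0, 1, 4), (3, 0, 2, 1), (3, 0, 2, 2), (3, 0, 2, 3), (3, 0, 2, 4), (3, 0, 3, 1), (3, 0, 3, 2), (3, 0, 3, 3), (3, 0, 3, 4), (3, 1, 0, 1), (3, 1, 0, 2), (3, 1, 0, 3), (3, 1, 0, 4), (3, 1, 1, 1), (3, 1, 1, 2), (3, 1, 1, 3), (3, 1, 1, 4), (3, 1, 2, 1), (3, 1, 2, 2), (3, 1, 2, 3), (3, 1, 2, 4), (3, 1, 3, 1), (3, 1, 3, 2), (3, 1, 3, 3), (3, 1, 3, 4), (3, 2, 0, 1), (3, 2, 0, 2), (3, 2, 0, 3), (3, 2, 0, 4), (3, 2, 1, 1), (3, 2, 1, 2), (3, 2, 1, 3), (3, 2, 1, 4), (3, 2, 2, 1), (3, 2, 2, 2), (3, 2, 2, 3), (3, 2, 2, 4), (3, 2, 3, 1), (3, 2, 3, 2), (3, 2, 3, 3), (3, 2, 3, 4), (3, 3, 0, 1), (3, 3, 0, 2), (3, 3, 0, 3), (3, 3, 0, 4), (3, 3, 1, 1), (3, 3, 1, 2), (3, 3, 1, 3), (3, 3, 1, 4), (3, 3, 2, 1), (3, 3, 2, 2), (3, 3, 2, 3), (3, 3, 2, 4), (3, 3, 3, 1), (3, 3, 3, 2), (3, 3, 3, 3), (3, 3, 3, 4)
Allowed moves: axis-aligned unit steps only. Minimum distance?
11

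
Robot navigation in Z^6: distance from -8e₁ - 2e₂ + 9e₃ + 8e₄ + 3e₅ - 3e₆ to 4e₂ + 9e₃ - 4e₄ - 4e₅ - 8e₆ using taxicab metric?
38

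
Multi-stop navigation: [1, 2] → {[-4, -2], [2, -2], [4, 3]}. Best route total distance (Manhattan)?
17
(one optimal route: (1, 2) → (4, 3) → (2, -2) → (-4, -2))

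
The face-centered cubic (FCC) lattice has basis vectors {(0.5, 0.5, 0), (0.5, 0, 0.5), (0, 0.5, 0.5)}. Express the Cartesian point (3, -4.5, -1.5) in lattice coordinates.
6b₂ - 9b₃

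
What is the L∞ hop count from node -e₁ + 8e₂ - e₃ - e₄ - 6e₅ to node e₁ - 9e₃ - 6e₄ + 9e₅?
15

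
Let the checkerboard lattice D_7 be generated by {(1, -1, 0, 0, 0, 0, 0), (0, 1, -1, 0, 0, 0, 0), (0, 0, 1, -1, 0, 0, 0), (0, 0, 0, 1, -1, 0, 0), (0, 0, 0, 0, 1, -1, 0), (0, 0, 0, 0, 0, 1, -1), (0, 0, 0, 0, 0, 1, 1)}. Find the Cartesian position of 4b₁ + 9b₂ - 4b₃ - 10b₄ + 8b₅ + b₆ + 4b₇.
(4, 5, -13, -6, 18, -3, 3)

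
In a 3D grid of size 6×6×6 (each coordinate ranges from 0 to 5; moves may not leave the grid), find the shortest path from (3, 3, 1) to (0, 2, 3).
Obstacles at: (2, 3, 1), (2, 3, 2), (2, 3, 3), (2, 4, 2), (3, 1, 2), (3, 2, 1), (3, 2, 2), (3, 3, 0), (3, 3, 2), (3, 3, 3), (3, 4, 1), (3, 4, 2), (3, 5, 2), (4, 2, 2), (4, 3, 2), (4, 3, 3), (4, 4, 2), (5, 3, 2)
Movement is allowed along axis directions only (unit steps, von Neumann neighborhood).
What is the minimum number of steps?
10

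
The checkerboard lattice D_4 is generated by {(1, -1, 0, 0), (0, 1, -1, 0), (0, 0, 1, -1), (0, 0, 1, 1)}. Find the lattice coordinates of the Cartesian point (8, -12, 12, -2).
8b₁ - 4b₂ + 5b₃ + 3b₄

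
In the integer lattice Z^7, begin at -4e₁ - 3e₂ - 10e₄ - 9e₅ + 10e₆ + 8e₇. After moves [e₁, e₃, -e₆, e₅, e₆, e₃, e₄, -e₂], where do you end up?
(-3, -4, 2, -9, -8, 10, 8)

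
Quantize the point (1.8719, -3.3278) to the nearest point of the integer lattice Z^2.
(2, -3)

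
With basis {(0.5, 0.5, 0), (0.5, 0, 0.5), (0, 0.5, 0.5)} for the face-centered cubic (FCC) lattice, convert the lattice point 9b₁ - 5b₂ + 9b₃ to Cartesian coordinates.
(2, 9, 2)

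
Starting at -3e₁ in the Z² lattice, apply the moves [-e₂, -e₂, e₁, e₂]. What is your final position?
(-2, -1)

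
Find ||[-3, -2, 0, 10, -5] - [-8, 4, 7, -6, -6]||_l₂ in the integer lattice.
19.1572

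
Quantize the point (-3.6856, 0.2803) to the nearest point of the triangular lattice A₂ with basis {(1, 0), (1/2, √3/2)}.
(-4, 0)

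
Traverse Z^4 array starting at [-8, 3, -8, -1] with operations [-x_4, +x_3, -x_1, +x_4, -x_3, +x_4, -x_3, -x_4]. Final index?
(-9, 3, -9, -1)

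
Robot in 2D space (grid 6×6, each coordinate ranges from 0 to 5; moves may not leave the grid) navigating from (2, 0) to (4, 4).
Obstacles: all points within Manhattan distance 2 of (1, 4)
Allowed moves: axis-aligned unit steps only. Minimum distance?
6
(one shortest path: (2, 0) → (3, 0) → (4, 0) → (4, 1) → (4, 2) → (4, 3) → (4, 4))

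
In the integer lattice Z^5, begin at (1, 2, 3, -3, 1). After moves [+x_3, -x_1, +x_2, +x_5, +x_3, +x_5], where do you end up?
(0, 3, 5, -3, 3)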